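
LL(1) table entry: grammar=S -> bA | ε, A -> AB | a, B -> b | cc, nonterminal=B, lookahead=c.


For [B, c]: 'c' ∈ FIRST(cc)
Entry: B -> cc


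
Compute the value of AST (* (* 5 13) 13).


Evaluate inner: (* 5 13) = 65
Evaluate root: (* 65 13) = 845
Result: 845


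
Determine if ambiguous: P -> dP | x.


right-linear, alternatives start with distinct terminals 'd' vs 'x': unique leftmost derivation
Unambiguous


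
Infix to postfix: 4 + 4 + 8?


Left to right (same or higher precedence on left)
Postfix: 4 4 + 8 +


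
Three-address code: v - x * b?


Break into single-operator statements:
t1 = x * b
t2 = v - t1


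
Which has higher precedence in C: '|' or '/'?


'/' is multiplicative (level 10); '|' is bitwise OR (level 3)
Higher level binds tighter
'/' has higher precedence than '|'


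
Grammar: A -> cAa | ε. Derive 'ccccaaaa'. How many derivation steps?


Derivation: A => cAa => ccAaa => cccAaaa => ccccAaaaa => ccccaaaa
Steps: 5


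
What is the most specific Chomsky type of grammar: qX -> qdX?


LHS has context (more than one symbol) and |LHS| ≤ |RHS|
Classification: Type 1 (Context-Sensitive)


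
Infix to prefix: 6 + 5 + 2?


left-to-right (same/higher precedence on left): tree is (+ (+ 6 5) 2)
Prefix: + + 6 5 2


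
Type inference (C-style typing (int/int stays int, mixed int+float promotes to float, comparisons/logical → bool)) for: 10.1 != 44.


Operand types: float != int
Rule: comparison yields bool
Result type: bool


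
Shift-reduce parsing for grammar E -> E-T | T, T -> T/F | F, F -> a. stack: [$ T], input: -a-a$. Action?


lookahead ∉ {/} so T won't extend; reduce E -> T
Action: reduce (E -> T)


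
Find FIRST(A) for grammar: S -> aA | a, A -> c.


Per alternative of A: FIRST(c) = {c}
FIRST(A) = {c}


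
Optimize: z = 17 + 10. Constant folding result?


17 + 10 = 27 at compile time
Optimized: z = 27


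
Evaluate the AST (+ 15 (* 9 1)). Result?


Evaluate inner: (* 9 1) = 9
Evaluate root: (+ 15 9) = 24
Result: 24


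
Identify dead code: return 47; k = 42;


statement follows a return and is unreachable
Dead: 'k = 42'


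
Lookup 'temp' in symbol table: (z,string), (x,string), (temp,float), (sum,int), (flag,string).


Lookup 'temp' → type float


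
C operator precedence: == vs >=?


'>=' is relational (level 7); '==' is equality (level 6)
Higher level binds tighter
'>=' has higher precedence than '=='


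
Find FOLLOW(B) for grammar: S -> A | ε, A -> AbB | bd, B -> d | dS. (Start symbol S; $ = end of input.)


$ ∈ FOLLOW(S). For each A -> αBβ: add FIRST(β)\{ε} to FOLLOW(B); if β nullable, add FOLLOW(A).
FOLLOW(B) = {$, b}


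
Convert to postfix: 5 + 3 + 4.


Left to right (same or higher precedence on left)
Postfix: 5 3 + 4 +


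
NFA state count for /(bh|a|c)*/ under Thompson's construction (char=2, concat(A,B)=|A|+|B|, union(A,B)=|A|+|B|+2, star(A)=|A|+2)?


Syntax tree has 4 char leaf(s), 2 union(s), 1 star(s)
chars contribute 4×2 = 8; each union adds +2; each star adds +2
Total: 8 + 4 + 2 = 14 states


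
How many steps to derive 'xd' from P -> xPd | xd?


Derivation: P => xd
Steps: 1


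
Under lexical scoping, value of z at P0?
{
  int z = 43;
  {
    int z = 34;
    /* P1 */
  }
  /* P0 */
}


z declared in the same block as P0
z = 43


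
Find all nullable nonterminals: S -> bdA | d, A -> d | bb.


A nonterminal is nullable iff some alternative derives ε (directly, or every symbol in it is nullable)
Nullable: {}


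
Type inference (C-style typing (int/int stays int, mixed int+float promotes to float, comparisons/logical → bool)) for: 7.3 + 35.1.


Operand types: float + float
Rule: mixed int/float promotes to float; int/int stays int
Result type: float


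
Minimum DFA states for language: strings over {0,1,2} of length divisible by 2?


Track length mod 2: states 0..1, accept at 0
Minimal DFA: 2 states


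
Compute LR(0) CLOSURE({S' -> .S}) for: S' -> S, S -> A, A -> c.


Start: S' -> .S
For each item with dot before a nonterminal B, add B -> .γ for every B-production
Closure: [S' -> .S, S -> .A, A -> .c]


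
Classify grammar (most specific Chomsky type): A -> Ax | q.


Left-linear: every RHS is a terminal or one nonterminal followed by a terminal
Classification: Type 3 (Regular)


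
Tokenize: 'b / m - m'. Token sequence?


Scan left to right, longest-match per lexeme
Tokens: ID(b), OP(/), ID(m), OP(-), ID(m)


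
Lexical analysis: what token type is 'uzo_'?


Pattern: letter/underscore followed by alphanumerics, not a keyword
Type: IDENTIFIER


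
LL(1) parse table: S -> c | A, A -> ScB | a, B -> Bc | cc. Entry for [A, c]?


For [A, c]: 'c' ∈ FIRST(ScB)
Entry: A -> ScB


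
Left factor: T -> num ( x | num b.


Common prefix: 'num'
Factored: T -> num T', T' -> ( x | b


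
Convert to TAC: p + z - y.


Break into single-operator statements:
t1 = p + z
t2 = t1 - y


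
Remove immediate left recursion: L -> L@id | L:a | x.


Left-recursive alternatives: L@id, L:a; non-recursive: x
Introduce L': L -> xL', L' -> @idL' | :aL' | ε


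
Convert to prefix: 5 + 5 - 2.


left-to-right (same/higher precedence on left): tree is (- (+ 5 5) 2)
Prefix: - + 5 5 2


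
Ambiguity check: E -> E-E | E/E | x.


'x-x/x' has two parse trees (no precedence encoded between - and /)
Ambiguous


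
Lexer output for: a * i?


Scan left to right, longest-match per lexeme
Tokens: ID(a), OP(*), ID(i)


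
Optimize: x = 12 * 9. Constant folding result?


12 * 9 = 108 at compile time
Optimized: x = 108


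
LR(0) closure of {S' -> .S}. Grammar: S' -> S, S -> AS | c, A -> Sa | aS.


Start: S' -> .S
For each item with dot before a nonterminal B, add B -> .γ for every B-production
Closure: [S' -> .S, S -> .AS, S -> .c, A -> .Sa, A -> .aS]


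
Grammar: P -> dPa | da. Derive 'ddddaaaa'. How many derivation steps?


Derivation: P => dPa => ddPaa => dddPaaa => ddddaaaa
Steps: 4


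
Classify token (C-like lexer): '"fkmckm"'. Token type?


Pattern: double-quoted sequence
Type: STRING_LITERAL


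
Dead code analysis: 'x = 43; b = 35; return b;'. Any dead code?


x is assigned but never read
Dead: 'x = 43'


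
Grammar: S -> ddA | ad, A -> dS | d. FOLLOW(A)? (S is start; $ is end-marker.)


$ ∈ FOLLOW(S). For each A -> αBβ: add FIRST(β)\{ε} to FOLLOW(B); if β nullable, add FOLLOW(A).
FOLLOW(A) = {$}


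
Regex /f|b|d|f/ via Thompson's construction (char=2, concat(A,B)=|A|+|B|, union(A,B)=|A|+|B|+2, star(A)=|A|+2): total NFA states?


Syntax tree has 4 char leaf(s), 3 union(s), 0 star(s)
chars contribute 4×2 = 8; each union adds +2; each star adds +2
Total: 8 + 6 + 0 = 14 states


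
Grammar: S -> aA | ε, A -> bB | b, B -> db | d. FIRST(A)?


Per alternative of A: FIRST(bB) = {b}; FIRST(b) = {b}
FIRST(A) = {b}


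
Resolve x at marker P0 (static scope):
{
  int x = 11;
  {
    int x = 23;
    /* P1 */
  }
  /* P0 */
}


x declared in the same block as P0
x = 11


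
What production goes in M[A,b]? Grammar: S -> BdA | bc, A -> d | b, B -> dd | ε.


For [A, b]: 'b' ∈ FIRST(b)
Entry: A -> b


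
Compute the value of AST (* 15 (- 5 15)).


Evaluate inner: (- 5 15) = -10
Evaluate root: (* 15 -10) = -150
Result: -150


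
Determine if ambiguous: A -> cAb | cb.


balanced c^n…b^n: each string has a unique parse
Unambiguous


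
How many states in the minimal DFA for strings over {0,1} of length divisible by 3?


Track length mod 3: states 0..2, accept at 0
Minimal DFA: 3 states


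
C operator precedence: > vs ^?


'>' is relational (level 7); '^' is bitwise XOR (level 4)
Higher level binds tighter
'>' has higher precedence than '^'


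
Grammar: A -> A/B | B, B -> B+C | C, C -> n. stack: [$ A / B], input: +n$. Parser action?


'+' can extend B; shift to build B -> B+C
Action: shift


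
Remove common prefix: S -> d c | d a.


Common prefix: 'd'
Factored: S -> d S', S' -> c | a


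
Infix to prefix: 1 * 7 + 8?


left-to-right (same/higher precedence on left): tree is (+ (* 1 7) 8)
Prefix: + * 1 7 8


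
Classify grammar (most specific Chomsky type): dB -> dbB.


LHS has context (more than one symbol) and |LHS| ≤ |RHS|
Classification: Type 1 (Context-Sensitive)


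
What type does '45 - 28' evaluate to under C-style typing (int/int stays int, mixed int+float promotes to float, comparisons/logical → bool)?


Operand types: int - int
Rule: mixed int/float promotes to float; int/int stays int
Result type: int


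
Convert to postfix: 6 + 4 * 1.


* has higher precedence, evaluate 4*1 first
Postfix: 6 4 1 * +


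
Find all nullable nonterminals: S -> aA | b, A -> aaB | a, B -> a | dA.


A nonterminal is nullable iff some alternative derives ε (directly, or every symbol in it is nullable)
Nullable: {}


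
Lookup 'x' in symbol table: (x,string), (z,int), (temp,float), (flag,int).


Lookup 'x' → type string


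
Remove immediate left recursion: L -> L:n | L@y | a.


Left-recursive alternatives: L:n, L@y; non-recursive: a
Introduce L': L -> aL', L' -> :nL' | @yL' | ε


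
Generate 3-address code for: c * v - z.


Break into single-operator statements:
t1 = c * v
t2 = t1 - z


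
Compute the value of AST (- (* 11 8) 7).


Evaluate inner: (* 11 8) = 88
Evaluate root: (- 88 7) = 81
Result: 81


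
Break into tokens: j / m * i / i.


Scan left to right, longest-match per lexeme
Tokens: ID(j), OP(/), ID(m), OP(*), ID(i), OP(/), ID(i)


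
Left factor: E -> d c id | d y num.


Common prefix: 'd'
Factored: E -> d E', E' -> c id | y num


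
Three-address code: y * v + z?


Break into single-operator statements:
t1 = y * v
t2 = t1 + z


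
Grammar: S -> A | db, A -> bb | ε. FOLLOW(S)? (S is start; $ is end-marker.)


$ ∈ FOLLOW(S). For each A -> αBβ: add FIRST(β)\{ε} to FOLLOW(B); if β nullable, add FOLLOW(A).
FOLLOW(S) = {$}


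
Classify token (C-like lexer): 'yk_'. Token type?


Pattern: letter/underscore followed by alphanumerics, not a keyword
Type: IDENTIFIER


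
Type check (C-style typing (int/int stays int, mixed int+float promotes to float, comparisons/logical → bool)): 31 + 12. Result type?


Operand types: int + int
Rule: mixed int/float promotes to float; int/int stays int
Result type: int


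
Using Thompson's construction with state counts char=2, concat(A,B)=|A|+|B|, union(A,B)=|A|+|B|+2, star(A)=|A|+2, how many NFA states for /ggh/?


Syntax tree has 3 char leaf(s), 0 union(s), 0 star(s)
chars contribute 3×2 = 6; each union adds +2; each star adds +2
Total: 6 + 0 + 0 = 6 states


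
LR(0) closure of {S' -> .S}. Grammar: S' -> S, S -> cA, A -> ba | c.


Start: S' -> .S
For each item with dot before a nonterminal B, add B -> .γ for every B-production
Closure: [S' -> .S, S -> .cA]


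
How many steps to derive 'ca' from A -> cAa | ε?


Derivation: A => cAa => ca
Steps: 2


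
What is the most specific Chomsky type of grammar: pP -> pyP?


LHS has context (more than one symbol) and |LHS| ≤ |RHS|
Classification: Type 1 (Context-Sensitive)


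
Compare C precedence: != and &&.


'!=' is equality (level 6); '&&' is logical AND (level 2)
Higher level binds tighter
'!=' has higher precedence than '&&'


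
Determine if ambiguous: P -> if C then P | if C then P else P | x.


dangling else: 'if C then if C then x else x' parses two ways
Ambiguous


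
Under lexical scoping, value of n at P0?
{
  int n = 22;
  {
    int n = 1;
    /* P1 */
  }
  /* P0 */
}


n declared in the same block as P0
n = 22


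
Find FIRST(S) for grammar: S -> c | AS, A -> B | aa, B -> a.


Per alternative of S: FIRST(c) = {c}; FIRST(AS) = {a}
FIRST(S) = {a, c}


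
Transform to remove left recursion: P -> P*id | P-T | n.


Left-recursive alternatives: P*id, P-T; non-recursive: n
Introduce P': P -> nP', P' -> *idP' | -TP' | ε


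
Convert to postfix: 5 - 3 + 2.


Left to right (same or higher precedence on left)
Postfix: 5 3 - 2 +


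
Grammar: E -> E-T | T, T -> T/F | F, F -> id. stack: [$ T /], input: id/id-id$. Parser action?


no handle; shift 'id'
Action: shift


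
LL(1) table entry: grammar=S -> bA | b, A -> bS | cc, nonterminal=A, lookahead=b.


For [A, b]: 'b' ∈ FIRST(bS)
Entry: A -> bS


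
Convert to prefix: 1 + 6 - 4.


left-to-right (same/higher precedence on left): tree is (- (+ 1 6) 4)
Prefix: - + 1 6 4


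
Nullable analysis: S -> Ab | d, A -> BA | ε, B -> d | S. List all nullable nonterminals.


A nonterminal is nullable iff some alternative derives ε (directly, or every symbol in it is nullable)
Nullable: {A}


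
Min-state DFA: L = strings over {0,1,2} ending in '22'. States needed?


Track the longest suffix of input matching a prefix of '22': 3 classes (prefixes of length 0..2)
Minimal DFA: 3 states


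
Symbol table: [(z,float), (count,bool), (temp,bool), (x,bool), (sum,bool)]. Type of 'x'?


Lookup 'x' → type bool


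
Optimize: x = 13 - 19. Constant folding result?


13 - 19 = -6 at compile time
Optimized: x = -6


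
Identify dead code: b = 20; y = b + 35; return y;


b is read by y's definition; y is returned
No dead code


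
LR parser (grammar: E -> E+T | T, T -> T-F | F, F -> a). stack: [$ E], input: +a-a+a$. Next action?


shift '+' to continue E -> E+T
Action: shift


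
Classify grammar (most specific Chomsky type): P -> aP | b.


Right-linear: every RHS is a terminal or a terminal followed by one nonterminal
Classification: Type 3 (Regular)


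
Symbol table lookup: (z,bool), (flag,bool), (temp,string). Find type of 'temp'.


Lookup 'temp' → type string


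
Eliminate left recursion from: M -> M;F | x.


Left-recursive alternatives: M;F; non-recursive: x
Introduce M': M -> xM', M' -> ;FM' | ε


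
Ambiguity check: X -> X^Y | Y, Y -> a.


precedence layered via separate nonterminal Y: deterministic
Unambiguous


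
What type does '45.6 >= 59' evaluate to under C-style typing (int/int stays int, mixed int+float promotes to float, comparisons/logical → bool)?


Operand types: float >= int
Rule: comparison yields bool
Result type: bool


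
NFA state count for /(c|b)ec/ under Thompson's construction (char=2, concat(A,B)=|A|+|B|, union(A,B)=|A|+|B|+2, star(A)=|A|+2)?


Syntax tree has 4 char leaf(s), 1 union(s), 0 star(s)
chars contribute 4×2 = 8; each union adds +2; each star adds +2
Total: 8 + 2 + 0 = 10 states


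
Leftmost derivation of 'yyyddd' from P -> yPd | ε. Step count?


Derivation: P => yPd => yyPdd => yyyPddd => yyyddd
Steps: 4


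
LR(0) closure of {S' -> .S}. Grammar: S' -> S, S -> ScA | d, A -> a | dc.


Start: S' -> .S
For each item with dot before a nonterminal B, add B -> .γ for every B-production
Closure: [S' -> .S, S -> .ScA, S -> .d]


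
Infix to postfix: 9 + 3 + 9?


Left to right (same or higher precedence on left)
Postfix: 9 3 + 9 +


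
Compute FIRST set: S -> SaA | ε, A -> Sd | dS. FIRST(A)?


Per alternative of A: FIRST(Sd) = {a, d}; FIRST(dS) = {d}
FIRST(A) = {a, d}


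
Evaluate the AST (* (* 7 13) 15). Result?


Evaluate inner: (* 7 13) = 91
Evaluate root: (* 91 15) = 1365
Result: 1365


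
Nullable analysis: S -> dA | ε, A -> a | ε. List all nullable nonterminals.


A nonterminal is nullable iff some alternative derives ε (directly, or every symbol in it is nullable)
Nullable: {A, S}


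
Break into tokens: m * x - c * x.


Scan left to right, longest-match per lexeme
Tokens: ID(m), OP(*), ID(x), OP(-), ID(c), OP(*), ID(x)


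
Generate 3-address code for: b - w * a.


Break into single-operator statements:
t1 = w * a
t2 = b - t1


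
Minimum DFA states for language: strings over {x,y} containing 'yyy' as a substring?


KMP-style automaton: 3 progress states + 1 absorbing accept = 4
Minimal DFA: 4 states


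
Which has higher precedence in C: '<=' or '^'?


'<=' is relational (level 7); '^' is bitwise XOR (level 4)
Higher level binds tighter
'<=' has higher precedence than '^'


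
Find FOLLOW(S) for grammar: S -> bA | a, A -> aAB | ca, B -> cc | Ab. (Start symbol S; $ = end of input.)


$ ∈ FOLLOW(S). For each A -> αBβ: add FIRST(β)\{ε} to FOLLOW(B); if β nullable, add FOLLOW(A).
FOLLOW(S) = {$}


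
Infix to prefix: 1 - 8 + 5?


left-to-right (same/higher precedence on left): tree is (+ (- 1 8) 5)
Prefix: + - 1 8 5


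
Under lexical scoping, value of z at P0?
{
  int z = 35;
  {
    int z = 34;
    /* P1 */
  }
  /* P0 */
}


z declared in the same block as P0
z = 35


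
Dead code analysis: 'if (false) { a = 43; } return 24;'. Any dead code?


condition is constant false, so the whole block is unreachable
Dead: 'if (false) { a = 43; }'


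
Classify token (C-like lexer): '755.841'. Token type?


Pattern: digits with a decimal point
Type: FLOAT_LITERAL


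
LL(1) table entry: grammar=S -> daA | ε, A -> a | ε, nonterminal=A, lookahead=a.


For [A, a]: 'a' ∈ FIRST(a)
Entry: A -> a


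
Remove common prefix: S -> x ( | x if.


Common prefix: 'x'
Factored: S -> x S', S' -> ( | if


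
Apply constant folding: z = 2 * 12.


2 * 12 = 24 at compile time
Optimized: z = 24


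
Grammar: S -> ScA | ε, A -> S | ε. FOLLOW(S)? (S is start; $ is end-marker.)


$ ∈ FOLLOW(S). For each A -> αBβ: add FIRST(β)\{ε} to FOLLOW(B); if β nullable, add FOLLOW(A).
FOLLOW(S) = {$, c}


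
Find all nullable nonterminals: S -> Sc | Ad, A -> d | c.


A nonterminal is nullable iff some alternative derives ε (directly, or every symbol in it is nullable)
Nullable: {}


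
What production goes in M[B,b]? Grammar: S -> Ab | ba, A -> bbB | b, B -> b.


For [B, b]: 'b' ∈ FIRST(b)
Entry: B -> b


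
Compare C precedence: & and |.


'&' is bitwise AND (level 5); '|' is bitwise OR (level 3)
Higher level binds tighter
'&' has higher precedence than '|'


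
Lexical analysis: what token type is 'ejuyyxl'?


Pattern: letter/underscore followed by alphanumerics, not a keyword
Type: IDENTIFIER


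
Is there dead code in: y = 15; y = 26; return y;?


first assignment to y is overwritten before any read
Dead: 'y = 15'


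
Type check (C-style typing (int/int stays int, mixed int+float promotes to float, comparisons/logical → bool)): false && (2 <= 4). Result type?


Operand types: bool && bool
Rule: logical operators take bool operands and yield bool
Result type: bool


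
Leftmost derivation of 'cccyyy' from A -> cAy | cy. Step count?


Derivation: A => cAy => ccAyy => cccyyy
Steps: 3


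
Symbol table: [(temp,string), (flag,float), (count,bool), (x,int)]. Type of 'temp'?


Lookup 'temp' → type string


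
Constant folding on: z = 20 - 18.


20 - 18 = 2 at compile time
Optimized: z = 2


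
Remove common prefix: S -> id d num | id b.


Common prefix: 'id'
Factored: S -> id S', S' -> d num | b


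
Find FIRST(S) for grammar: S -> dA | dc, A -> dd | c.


Per alternative of S: FIRST(dA) = {d}; FIRST(dc) = {d}
FIRST(S) = {d}


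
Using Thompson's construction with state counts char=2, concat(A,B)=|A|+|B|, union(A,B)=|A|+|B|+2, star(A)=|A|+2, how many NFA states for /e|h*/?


Syntax tree has 2 char leaf(s), 1 union(s), 1 star(s)
chars contribute 2×2 = 4; each union adds +2; each star adds +2
Total: 4 + 2 + 2 = 8 states


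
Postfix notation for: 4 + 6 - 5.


Left to right (same or higher precedence on left)
Postfix: 4 6 + 5 -


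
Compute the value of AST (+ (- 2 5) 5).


Evaluate inner: (- 2 5) = -3
Evaluate root: (+ -3 5) = 2
Result: 2


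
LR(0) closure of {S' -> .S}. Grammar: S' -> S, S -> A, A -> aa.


Start: S' -> .S
For each item with dot before a nonterminal B, add B -> .γ for every B-production
Closure: [S' -> .S, S -> .A, A -> .aa]


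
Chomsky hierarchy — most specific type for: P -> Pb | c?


Left-linear: every RHS is a terminal or one nonterminal followed by a terminal
Classification: Type 3 (Regular)


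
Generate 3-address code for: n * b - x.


Break into single-operator statements:
t1 = n * b
t2 = t1 - x


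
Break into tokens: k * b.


Scan left to right, longest-match per lexeme
Tokens: ID(k), OP(*), ID(b)


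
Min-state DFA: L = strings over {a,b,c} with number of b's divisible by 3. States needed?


Track (count of b) mod 3: states 0..2, accept at 0
Minimal DFA: 3 states


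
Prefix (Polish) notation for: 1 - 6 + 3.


left-to-right (same/higher precedence on left): tree is (+ (- 1 6) 3)
Prefix: + - 1 6 3


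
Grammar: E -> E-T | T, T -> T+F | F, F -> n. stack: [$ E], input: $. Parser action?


start symbol E on stack, input exhausted
Action: accept


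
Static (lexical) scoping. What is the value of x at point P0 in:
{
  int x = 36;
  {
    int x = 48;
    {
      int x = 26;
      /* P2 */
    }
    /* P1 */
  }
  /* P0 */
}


x declared in the same block as P0
x = 36


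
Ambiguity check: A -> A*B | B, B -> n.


precedence layered via separate nonterminal B: deterministic
Unambiguous


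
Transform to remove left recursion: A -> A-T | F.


Left-recursive alternatives: A-T; non-recursive: F
Introduce A': A -> FA', A' -> -TA' | ε


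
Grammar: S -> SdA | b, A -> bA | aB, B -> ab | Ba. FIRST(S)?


Per alternative of S: FIRST(SdA) = {b}; FIRST(b) = {b}
FIRST(S) = {b}


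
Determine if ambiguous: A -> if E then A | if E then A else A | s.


dangling else: 'if E then if E then s else s' parses two ways
Ambiguous


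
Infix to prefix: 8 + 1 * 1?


'*' binds tighter: tree is (+ 8 (* 1 1))
Prefix: + 8 * 1 1


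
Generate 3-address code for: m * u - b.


Break into single-operator statements:
t1 = m * u
t2 = t1 - b


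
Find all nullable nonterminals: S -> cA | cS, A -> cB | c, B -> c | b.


A nonterminal is nullable iff some alternative derives ε (directly, or every symbol in it is nullable)
Nullable: {}


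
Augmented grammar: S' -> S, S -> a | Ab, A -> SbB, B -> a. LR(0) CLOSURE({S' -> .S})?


Start: S' -> .S
For each item with dot before a nonterminal B, add B -> .γ for every B-production
Closure: [S' -> .S, S -> .a, S -> .Ab, A -> .SbB]


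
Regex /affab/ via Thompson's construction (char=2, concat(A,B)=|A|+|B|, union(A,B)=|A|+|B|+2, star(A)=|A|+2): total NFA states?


Syntax tree has 5 char leaf(s), 0 union(s), 0 star(s)
chars contribute 5×2 = 10; each union adds +2; each star adds +2
Total: 10 + 0 + 0 = 10 states


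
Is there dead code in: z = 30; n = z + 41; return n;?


z is read by n's definition; n is returned
No dead code


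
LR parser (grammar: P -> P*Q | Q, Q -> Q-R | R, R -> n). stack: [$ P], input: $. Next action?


start symbol P on stack, input exhausted
Action: accept


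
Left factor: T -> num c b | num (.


Common prefix: 'num'
Factored: T -> num T', T' -> c b | (


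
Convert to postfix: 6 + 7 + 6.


Left to right (same or higher precedence on left)
Postfix: 6 7 + 6 +


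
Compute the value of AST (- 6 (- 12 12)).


Evaluate inner: (- 12 12) = 0
Evaluate root: (- 6 0) = 6
Result: 6


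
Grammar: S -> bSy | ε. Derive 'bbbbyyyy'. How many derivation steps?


Derivation: S => bSy => bbSyy => bbbSyyy => bbbbSyyyy => bbbbyyyy
Steps: 5


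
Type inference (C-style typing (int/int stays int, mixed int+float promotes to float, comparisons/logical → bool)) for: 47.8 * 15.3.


Operand types: float * float
Rule: mixed int/float promotes to float; int/int stays int
Result type: float


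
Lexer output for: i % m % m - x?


Scan left to right, longest-match per lexeme
Tokens: ID(i), OP(%), ID(m), OP(%), ID(m), OP(-), ID(x)


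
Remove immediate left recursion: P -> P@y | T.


Left-recursive alternatives: P@y; non-recursive: T
Introduce P': P -> TP', P' -> @yP' | ε


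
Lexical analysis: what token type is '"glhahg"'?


Pattern: double-quoted sequence
Type: STRING_LITERAL


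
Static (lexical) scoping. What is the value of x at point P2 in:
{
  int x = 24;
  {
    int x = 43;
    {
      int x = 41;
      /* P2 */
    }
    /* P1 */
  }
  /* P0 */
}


x declared in the same block as P2
x = 41


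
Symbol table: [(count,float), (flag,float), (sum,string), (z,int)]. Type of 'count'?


Lookup 'count' → type float


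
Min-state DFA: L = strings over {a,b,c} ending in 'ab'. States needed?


Track the longest suffix of input matching a prefix of 'ab': 3 classes (prefixes of length 0..2)
Minimal DFA: 3 states


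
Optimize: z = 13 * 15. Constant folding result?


13 * 15 = 195 at compile time
Optimized: z = 195


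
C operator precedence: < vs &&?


'<' is relational (level 7); '&&' is logical AND (level 2)
Higher level binds tighter
'<' has higher precedence than '&&'


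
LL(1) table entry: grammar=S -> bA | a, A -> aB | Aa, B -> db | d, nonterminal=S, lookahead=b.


For [S, b]: 'b' ∈ FIRST(bA)
Entry: S -> bA


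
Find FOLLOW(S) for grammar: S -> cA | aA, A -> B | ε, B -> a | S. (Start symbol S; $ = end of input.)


$ ∈ FOLLOW(S). For each A -> αBβ: add FIRST(β)\{ε} to FOLLOW(B); if β nullable, add FOLLOW(A).
FOLLOW(S) = {$}


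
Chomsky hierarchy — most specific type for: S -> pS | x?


Right-linear: every RHS is a terminal or a terminal followed by one nonterminal
Classification: Type 3 (Regular)


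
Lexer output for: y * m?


Scan left to right, longest-match per lexeme
Tokens: ID(y), OP(*), ID(m)


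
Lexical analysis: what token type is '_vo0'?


Pattern: letter/underscore followed by alphanumerics, not a keyword
Type: IDENTIFIER


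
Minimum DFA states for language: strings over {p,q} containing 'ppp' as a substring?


KMP-style automaton: 3 progress states + 1 absorbing accept = 4
Minimal DFA: 4 states


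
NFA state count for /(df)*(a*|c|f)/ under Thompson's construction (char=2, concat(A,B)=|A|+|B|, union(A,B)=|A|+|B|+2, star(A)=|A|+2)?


Syntax tree has 5 char leaf(s), 2 union(s), 2 star(s)
chars contribute 5×2 = 10; each union adds +2; each star adds +2
Total: 10 + 4 + 4 = 18 states


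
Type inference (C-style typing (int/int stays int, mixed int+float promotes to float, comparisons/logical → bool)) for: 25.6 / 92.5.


Operand types: float / float
Rule: mixed int/float promotes to float; int/int stays int
Result type: float


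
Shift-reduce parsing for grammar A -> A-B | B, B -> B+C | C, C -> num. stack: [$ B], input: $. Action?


lookahead ∉ {+} so B won't extend; reduce A -> B
Action: reduce (A -> B)


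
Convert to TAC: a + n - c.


Break into single-operator statements:
t1 = a + n
t2 = t1 - c


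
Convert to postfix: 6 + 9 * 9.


* has higher precedence, evaluate 9*9 first
Postfix: 6 9 9 * +


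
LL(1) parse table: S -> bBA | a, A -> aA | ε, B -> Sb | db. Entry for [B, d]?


For [B, d]: 'd' ∈ FIRST(db)
Entry: B -> db


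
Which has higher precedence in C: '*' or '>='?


'*' is multiplicative (level 10); '>=' is relational (level 7)
Higher level binds tighter
'*' has higher precedence than '>='


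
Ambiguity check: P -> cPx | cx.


balanced c^n…x^n: each string has a unique parse
Unambiguous


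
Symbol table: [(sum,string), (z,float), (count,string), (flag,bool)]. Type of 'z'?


Lookup 'z' → type float


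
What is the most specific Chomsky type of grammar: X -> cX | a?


Right-linear: every RHS is a terminal or a terminal followed by one nonterminal
Classification: Type 3 (Regular)


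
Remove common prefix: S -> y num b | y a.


Common prefix: 'y'
Factored: S -> y S', S' -> num b | a


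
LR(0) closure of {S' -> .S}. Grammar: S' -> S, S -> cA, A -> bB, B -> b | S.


Start: S' -> .S
For each item with dot before a nonterminal B, add B -> .γ for every B-production
Closure: [S' -> .S, S -> .cA]


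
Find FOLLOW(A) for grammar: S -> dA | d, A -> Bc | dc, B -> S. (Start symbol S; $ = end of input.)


$ ∈ FOLLOW(S). For each A -> αBβ: add FIRST(β)\{ε} to FOLLOW(B); if β nullable, add FOLLOW(A).
FOLLOW(A) = {$, c}


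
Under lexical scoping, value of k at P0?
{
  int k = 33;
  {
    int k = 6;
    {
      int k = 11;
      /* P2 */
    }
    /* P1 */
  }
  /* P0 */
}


k declared in the same block as P0
k = 33


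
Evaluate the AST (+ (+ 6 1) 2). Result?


Evaluate inner: (+ 6 1) = 7
Evaluate root: (+ 7 2) = 9
Result: 9


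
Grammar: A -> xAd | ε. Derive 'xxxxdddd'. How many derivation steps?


Derivation: A => xAd => xxAdd => xxxAddd => xxxxAdddd => xxxxdddd
Steps: 5


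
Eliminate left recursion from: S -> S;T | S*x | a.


Left-recursive alternatives: S;T, S*x; non-recursive: a
Introduce S': S -> aS', S' -> ;TS' | *xS' | ε


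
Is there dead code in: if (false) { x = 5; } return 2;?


condition is constant false, so the whole block is unreachable
Dead: 'if (false) { x = 5; }'


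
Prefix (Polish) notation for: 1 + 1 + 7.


left-to-right (same/higher precedence on left): tree is (+ (+ 1 1) 7)
Prefix: + + 1 1 7


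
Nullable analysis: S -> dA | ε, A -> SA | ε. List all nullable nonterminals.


A nonterminal is nullable iff some alternative derives ε (directly, or every symbol in it is nullable)
Nullable: {A, S}


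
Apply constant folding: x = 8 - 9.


8 - 9 = -1 at compile time
Optimized: x = -1


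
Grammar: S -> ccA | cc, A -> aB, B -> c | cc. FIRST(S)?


Per alternative of S: FIRST(ccA) = {c}; FIRST(cc) = {c}
FIRST(S) = {c}


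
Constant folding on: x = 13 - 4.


13 - 4 = 9 at compile time
Optimized: x = 9


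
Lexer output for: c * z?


Scan left to right, longest-match per lexeme
Tokens: ID(c), OP(*), ID(z)


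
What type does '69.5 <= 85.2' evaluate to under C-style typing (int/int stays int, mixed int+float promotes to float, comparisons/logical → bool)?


Operand types: float <= float
Rule: comparison yields bool
Result type: bool


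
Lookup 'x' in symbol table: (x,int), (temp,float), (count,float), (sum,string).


Lookup 'x' → type int


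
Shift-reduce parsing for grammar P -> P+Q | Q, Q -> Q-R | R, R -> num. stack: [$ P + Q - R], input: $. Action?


handle 'Q-R' on top
Action: reduce (Q -> Q-R)


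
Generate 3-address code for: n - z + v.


Break into single-operator statements:
t1 = n - z
t2 = t1 + v


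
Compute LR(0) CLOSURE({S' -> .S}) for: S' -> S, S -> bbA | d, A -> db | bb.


Start: S' -> .S
For each item with dot before a nonterminal B, add B -> .γ for every B-production
Closure: [S' -> .S, S -> .bbA, S -> .d]


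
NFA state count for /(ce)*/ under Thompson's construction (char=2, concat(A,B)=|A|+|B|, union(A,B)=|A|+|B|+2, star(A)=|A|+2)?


Syntax tree has 2 char leaf(s), 0 union(s), 1 star(s)
chars contribute 2×2 = 4; each union adds +2; each star adds +2
Total: 4 + 0 + 2 = 6 states


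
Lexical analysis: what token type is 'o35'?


Pattern: letter/underscore followed by alphanumerics, not a keyword
Type: IDENTIFIER


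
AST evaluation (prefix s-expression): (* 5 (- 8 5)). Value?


Evaluate inner: (- 8 5) = 3
Evaluate root: (* 5 3) = 15
Result: 15


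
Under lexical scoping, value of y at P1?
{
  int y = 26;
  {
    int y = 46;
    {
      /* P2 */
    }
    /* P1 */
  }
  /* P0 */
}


y declared in the same block as P1
y = 46


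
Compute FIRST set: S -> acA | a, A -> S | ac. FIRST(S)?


Per alternative of S: FIRST(acA) = {a}; FIRST(a) = {a}
FIRST(S) = {a}


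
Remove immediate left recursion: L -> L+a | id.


Left-recursive alternatives: L+a; non-recursive: id
Introduce L': L -> idL', L' -> +aL' | ε


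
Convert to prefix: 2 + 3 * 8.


'*' binds tighter: tree is (+ 2 (* 3 8))
Prefix: + 2 * 3 8


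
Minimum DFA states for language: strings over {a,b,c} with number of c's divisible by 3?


Track (count of c) mod 3: states 0..2, accept at 0
Minimal DFA: 3 states


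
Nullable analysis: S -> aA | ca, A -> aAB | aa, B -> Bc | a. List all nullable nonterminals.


A nonterminal is nullable iff some alternative derives ε (directly, or every symbol in it is nullable)
Nullable: {}


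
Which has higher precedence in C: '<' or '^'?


'<' is relational (level 7); '^' is bitwise XOR (level 4)
Higher level binds tighter
'<' has higher precedence than '^'


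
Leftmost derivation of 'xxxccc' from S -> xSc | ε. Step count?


Derivation: S => xSc => xxScc => xxxSccc => xxxccc
Steps: 4


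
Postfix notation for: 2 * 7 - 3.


Left to right (same or higher precedence on left)
Postfix: 2 7 * 3 -


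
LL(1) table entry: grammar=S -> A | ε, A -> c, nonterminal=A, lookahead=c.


For [A, c]: 'c' ∈ FIRST(c)
Entry: A -> c


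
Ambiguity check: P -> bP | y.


right-linear, alternatives start with distinct terminals 'b' vs 'y': unique leftmost derivation
Unambiguous


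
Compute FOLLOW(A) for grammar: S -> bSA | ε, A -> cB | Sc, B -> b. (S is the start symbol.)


$ ∈ FOLLOW(S). For each A -> αBβ: add FIRST(β)\{ε} to FOLLOW(B); if β nullable, add FOLLOW(A).
FOLLOW(A) = {$, b, c}


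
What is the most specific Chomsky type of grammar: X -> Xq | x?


Left-linear: every RHS is a terminal or one nonterminal followed by a terminal
Classification: Type 3 (Regular)


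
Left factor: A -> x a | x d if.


Common prefix: 'x'
Factored: A -> x A', A' -> a | d if


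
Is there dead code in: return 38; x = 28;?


statement follows a return and is unreachable
Dead: 'x = 28'


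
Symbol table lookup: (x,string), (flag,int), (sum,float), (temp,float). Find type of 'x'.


Lookup 'x' → type string


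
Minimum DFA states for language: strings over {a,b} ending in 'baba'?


Track the longest suffix of input matching a prefix of 'baba': 5 classes (prefixes of length 0..4)
Minimal DFA: 5 states


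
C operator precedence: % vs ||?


'%' is multiplicative (level 10); '||' is logical OR (level 1)
Higher level binds tighter
'%' has higher precedence than '||'


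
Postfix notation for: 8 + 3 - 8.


Left to right (same or higher precedence on left)
Postfix: 8 3 + 8 -


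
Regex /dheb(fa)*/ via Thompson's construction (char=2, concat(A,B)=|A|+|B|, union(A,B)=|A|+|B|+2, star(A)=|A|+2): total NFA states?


Syntax tree has 6 char leaf(s), 0 union(s), 1 star(s)
chars contribute 6×2 = 12; each union adds +2; each star adds +2
Total: 12 + 0 + 2 = 14 states


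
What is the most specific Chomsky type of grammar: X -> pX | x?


Right-linear: every RHS is a terminal or a terminal followed by one nonterminal
Classification: Type 3 (Regular)


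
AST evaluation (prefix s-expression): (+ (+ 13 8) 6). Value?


Evaluate inner: (+ 13 8) = 21
Evaluate root: (+ 21 6) = 27
Result: 27


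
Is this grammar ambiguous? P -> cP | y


right-linear, alternatives start with distinct terminals 'c' vs 'y': unique leftmost derivation
Unambiguous


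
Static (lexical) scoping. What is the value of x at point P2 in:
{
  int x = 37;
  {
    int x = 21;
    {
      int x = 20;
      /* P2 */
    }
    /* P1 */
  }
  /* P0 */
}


x declared in the same block as P2
x = 20


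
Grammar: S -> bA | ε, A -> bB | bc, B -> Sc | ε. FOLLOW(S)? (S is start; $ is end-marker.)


$ ∈ FOLLOW(S). For each A -> αBβ: add FIRST(β)\{ε} to FOLLOW(B); if β nullable, add FOLLOW(A).
FOLLOW(S) = {$, c}


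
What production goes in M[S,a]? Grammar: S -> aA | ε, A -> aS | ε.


For [S, a]: 'a' ∈ FIRST(aA)
Entry: S -> aA


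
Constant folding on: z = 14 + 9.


14 + 9 = 23 at compile time
Optimized: z = 23


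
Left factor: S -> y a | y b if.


Common prefix: 'y'
Factored: S -> y S', S' -> a | b if


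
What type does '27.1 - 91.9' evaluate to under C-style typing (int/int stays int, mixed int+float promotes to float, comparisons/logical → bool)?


Operand types: float - float
Rule: mixed int/float promotes to float; int/int stays int
Result type: float


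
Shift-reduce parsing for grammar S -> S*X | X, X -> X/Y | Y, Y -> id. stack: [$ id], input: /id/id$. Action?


'id' on top is the handle for Y -> id
Action: reduce (Y -> id)


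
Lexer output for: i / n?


Scan left to right, longest-match per lexeme
Tokens: ID(i), OP(/), ID(n)


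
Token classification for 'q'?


Pattern: letter/underscore followed by alphanumerics, not a keyword
Type: IDENTIFIER


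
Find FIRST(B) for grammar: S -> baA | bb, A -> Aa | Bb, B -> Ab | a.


Per alternative of B: FIRST(Ab) = {a}; FIRST(a) = {a}
FIRST(B) = {a}


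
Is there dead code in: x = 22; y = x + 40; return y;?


x is read by y's definition; y is returned
No dead code


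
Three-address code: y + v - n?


Break into single-operator statements:
t1 = y + v
t2 = t1 - n


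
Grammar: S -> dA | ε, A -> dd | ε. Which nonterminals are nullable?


A nonterminal is nullable iff some alternative derives ε (directly, or every symbol in it is nullable)
Nullable: {A, S}


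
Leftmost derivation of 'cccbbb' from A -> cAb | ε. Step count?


Derivation: A => cAb => ccAbb => cccAbbb => cccbbb
Steps: 4


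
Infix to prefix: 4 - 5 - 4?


left-to-right (same/higher precedence on left): tree is (- (- 4 5) 4)
Prefix: - - 4 5 4


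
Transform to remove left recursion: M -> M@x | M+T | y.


Left-recursive alternatives: M@x, M+T; non-recursive: y
Introduce M': M -> yM', M' -> @xM' | +TM' | ε


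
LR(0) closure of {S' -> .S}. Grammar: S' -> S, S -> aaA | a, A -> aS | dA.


Start: S' -> .S
For each item with dot before a nonterminal B, add B -> .γ for every B-production
Closure: [S' -> .S, S -> .aaA, S -> .a]


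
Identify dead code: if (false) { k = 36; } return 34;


condition is constant false, so the whole block is unreachable
Dead: 'if (false) { k = 36; }'


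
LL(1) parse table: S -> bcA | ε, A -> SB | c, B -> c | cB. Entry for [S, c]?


For [S, c]: ε is nullable and 'c' ∈ FOLLOW(S)
Entry: S -> ε


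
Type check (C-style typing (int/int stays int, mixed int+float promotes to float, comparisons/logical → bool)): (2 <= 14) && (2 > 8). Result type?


Operand types: bool && bool
Rule: logical operators take bool operands and yield bool
Result type: bool


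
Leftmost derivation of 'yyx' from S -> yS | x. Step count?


Derivation: S => yS => yyS => yyx
Steps: 3


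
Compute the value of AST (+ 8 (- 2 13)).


Evaluate inner: (- 2 13) = -11
Evaluate root: (+ 8 -11) = -3
Result: -3


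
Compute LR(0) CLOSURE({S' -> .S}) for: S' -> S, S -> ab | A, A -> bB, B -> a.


Start: S' -> .S
For each item with dot before a nonterminal B, add B -> .γ for every B-production
Closure: [S' -> .S, S -> .ab, S -> .A, A -> .bB]


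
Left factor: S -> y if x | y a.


Common prefix: 'y'
Factored: S -> y S', S' -> if x | a


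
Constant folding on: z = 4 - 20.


4 - 20 = -16 at compile time
Optimized: z = -16


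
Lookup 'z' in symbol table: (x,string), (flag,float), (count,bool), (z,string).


Lookup 'z' → type string


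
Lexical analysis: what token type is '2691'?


Pattern: digits only
Type: INTEGER_LITERAL


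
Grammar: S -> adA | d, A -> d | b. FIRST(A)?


Per alternative of A: FIRST(d) = {d}; FIRST(b) = {b}
FIRST(A) = {b, d}
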